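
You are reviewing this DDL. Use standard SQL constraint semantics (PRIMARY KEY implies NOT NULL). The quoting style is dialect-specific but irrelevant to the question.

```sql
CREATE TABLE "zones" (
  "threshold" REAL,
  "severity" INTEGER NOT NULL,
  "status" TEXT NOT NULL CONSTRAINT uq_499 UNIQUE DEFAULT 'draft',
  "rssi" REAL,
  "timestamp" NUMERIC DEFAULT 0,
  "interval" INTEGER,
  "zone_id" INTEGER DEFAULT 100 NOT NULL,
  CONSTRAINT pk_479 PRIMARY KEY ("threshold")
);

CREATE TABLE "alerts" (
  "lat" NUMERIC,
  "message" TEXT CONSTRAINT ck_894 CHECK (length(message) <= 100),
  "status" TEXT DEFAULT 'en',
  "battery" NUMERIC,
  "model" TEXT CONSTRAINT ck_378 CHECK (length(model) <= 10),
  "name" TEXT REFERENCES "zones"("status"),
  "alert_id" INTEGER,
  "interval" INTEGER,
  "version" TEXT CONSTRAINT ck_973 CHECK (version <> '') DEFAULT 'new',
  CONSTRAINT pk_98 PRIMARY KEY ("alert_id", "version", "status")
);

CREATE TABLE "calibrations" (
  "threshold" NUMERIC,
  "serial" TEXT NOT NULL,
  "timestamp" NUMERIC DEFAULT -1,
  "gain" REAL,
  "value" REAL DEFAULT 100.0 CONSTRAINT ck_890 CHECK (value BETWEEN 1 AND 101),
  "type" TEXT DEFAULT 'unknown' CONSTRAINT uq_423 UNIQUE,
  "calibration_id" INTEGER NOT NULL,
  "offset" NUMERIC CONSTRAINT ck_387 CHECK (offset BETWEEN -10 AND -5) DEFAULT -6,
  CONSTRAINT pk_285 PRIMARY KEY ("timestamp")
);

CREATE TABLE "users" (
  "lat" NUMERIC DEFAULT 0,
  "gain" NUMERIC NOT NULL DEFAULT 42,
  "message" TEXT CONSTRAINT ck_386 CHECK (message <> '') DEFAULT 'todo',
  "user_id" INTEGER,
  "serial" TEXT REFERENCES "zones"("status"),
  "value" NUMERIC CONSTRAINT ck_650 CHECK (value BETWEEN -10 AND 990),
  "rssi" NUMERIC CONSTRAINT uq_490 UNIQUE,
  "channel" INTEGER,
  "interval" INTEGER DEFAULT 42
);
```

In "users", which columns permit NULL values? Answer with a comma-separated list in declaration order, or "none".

- lat: DEFAULT only fills an omitted column; an explicit NULL is still allowed → nullable.
- gain: declared NOT NULL → not nullable.
- message: CHECK does not forbid NULL (a CHECK constraint passes when its expression is NULL) → nullable.
- user_id: no NOT NULL constraint applies → nullable.
- serial: a foreign key column may be NULL unless separately constrained → nullable.
- value: CHECK does not forbid NULL (a CHECK constraint passes when its expression is NULL) → nullable.
- rssi: UNIQUE does not imply NOT NULL → nullable.
- channel: no NOT NULL constraint applies → nullable.
- interval: DEFAULT only fills an omitted column; an explicit NULL is still allowed → nullable.

lat, message, user_id, serial, value, rssi, channel, interval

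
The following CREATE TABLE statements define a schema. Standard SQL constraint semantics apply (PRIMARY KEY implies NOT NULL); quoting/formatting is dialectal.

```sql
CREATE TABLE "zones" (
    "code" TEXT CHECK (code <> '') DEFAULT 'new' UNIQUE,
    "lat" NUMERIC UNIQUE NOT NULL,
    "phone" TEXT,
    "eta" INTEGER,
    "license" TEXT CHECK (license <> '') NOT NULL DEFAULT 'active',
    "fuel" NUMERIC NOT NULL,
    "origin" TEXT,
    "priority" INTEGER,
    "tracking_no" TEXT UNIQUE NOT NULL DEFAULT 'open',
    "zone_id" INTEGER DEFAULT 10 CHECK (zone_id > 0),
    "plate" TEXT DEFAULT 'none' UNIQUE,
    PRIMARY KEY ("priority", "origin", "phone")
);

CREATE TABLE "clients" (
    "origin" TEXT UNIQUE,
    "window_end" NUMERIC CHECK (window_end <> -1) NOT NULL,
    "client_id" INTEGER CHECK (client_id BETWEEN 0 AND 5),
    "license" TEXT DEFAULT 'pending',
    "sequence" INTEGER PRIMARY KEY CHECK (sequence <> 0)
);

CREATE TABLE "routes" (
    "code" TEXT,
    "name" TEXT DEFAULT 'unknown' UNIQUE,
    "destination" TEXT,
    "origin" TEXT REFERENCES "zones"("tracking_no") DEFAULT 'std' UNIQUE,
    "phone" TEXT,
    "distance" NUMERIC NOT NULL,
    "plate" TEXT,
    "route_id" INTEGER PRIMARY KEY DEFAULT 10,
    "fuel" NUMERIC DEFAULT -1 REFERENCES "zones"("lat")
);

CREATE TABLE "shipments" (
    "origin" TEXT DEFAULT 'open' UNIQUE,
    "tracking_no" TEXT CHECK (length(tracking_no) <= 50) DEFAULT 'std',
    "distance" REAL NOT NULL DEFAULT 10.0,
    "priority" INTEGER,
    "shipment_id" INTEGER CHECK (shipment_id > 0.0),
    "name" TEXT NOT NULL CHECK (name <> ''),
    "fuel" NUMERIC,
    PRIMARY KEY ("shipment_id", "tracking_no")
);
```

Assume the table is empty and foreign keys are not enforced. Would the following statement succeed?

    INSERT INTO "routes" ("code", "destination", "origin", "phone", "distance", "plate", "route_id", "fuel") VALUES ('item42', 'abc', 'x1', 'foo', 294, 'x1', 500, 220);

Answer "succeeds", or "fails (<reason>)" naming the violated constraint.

NOT NULL columns: distance is supplied; route_id is supplied.
No constraint is violated.

succeeds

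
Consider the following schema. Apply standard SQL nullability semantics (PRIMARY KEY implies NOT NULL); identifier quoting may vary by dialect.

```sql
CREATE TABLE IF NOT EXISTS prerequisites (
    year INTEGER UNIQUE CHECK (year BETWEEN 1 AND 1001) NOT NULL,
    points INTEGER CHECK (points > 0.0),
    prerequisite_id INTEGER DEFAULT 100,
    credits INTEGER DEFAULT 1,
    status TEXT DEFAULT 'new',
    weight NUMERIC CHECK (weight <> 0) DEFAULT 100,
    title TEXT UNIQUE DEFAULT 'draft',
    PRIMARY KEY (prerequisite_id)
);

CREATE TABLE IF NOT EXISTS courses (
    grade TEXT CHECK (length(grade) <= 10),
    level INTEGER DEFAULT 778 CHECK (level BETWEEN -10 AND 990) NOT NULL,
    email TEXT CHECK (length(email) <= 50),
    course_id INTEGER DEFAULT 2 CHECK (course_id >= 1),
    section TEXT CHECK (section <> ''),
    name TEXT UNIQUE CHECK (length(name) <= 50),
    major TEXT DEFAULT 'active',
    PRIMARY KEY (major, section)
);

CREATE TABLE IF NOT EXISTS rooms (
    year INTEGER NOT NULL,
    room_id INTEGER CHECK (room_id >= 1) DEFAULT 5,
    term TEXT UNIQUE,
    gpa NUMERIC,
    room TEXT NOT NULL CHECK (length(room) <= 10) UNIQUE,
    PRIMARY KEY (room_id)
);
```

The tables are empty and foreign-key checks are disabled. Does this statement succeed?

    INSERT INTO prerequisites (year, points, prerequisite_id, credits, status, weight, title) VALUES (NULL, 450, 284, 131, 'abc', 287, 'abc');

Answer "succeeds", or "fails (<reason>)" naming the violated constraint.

fails (NOT NULL on year)

year is explicitly set to NULL, but year is declared NOT NULL.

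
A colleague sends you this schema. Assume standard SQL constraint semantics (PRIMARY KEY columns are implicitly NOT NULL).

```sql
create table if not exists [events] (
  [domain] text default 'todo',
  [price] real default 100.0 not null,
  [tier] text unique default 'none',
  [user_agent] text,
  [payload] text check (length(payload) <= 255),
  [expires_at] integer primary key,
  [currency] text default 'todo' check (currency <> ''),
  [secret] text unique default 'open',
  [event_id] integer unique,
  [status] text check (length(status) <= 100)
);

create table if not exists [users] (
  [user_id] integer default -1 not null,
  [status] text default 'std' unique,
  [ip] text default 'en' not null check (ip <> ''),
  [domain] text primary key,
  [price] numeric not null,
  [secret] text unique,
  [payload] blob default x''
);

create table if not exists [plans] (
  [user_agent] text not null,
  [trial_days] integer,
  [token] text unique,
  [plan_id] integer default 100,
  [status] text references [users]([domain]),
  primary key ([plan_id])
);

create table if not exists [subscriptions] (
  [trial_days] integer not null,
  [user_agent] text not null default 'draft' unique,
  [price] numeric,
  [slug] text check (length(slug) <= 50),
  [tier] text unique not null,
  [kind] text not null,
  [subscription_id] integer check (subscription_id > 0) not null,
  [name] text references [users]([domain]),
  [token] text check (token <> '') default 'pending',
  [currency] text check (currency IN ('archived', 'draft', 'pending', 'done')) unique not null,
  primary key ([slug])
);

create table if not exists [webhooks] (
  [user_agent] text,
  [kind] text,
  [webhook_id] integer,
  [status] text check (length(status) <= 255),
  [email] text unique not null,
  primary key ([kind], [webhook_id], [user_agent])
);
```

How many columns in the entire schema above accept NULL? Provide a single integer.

events: 8 nullable (domain, tier, user_agent, payload, currency, secret, event_id, status — PK (expires_at) and explicit NOT NULL columns excluded).
users: 3 nullable (status, secret, payload — PK (domain) and explicit NOT NULL columns excluded).
plans: 3 nullable (trial_days, token, status — PK (plan_id) and explicit NOT NULL columns excluded).
subscriptions: 3 nullable (price, name, token — PK (slug) and explicit NOT NULL columns excluded).
webhooks: 1 nullable (status — PK (kind, webhook_id, user_agent) and explicit NOT NULL columns excluded).
Total: 8 + 3 + 3 + 3 + 1 = 18.

18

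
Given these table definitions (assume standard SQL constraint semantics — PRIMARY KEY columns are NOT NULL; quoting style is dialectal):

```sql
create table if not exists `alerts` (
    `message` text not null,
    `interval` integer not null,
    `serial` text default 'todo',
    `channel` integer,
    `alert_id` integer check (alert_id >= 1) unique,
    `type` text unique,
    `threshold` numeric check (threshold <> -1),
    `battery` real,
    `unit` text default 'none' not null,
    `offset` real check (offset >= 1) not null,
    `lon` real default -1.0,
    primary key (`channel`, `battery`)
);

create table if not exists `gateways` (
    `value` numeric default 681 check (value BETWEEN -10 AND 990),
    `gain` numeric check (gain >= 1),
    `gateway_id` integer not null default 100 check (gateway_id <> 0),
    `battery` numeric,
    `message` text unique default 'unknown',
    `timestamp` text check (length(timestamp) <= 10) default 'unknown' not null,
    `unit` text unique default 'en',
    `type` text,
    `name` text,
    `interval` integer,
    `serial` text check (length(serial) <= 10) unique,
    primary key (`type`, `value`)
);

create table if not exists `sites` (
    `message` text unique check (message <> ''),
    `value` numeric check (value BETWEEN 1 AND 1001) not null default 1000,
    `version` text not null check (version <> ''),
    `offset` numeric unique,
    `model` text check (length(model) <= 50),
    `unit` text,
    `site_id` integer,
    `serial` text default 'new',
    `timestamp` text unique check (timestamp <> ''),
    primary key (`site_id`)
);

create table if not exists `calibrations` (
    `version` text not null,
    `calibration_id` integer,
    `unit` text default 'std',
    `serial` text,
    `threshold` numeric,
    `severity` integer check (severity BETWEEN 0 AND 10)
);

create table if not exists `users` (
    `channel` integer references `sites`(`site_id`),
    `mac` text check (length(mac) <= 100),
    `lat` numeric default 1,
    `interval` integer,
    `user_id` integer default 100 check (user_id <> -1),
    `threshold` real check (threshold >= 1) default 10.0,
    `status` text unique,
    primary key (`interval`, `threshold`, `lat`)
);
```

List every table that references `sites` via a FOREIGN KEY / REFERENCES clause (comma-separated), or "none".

- users.channel references sites(site_id).

users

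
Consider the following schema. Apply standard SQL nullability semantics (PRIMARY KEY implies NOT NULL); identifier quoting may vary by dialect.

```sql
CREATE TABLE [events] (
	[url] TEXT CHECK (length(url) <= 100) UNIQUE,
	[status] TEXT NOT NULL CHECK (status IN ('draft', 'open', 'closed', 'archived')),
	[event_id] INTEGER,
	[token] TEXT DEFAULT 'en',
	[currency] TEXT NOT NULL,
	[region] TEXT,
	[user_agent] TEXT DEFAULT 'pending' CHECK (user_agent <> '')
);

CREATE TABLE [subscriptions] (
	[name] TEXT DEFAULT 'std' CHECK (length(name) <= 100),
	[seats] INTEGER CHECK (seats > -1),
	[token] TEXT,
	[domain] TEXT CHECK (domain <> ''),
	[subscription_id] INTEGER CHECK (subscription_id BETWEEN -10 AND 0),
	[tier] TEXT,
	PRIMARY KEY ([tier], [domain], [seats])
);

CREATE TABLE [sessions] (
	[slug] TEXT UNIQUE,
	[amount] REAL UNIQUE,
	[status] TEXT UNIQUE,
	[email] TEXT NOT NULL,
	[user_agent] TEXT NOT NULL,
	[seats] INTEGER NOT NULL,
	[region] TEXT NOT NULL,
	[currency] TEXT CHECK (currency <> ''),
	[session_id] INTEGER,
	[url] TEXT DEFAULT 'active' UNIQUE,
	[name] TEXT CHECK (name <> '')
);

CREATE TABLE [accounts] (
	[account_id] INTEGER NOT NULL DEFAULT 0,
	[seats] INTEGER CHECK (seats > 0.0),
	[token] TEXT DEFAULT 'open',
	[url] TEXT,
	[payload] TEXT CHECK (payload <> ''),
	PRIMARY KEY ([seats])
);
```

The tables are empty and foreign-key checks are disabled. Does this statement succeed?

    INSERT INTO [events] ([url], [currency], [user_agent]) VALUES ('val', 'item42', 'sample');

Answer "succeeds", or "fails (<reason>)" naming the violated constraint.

fails (NOT NULL on status)

status is omitted from the column list and has no DEFAULT, so it would receive NULL.
But status is declared NOT NULL.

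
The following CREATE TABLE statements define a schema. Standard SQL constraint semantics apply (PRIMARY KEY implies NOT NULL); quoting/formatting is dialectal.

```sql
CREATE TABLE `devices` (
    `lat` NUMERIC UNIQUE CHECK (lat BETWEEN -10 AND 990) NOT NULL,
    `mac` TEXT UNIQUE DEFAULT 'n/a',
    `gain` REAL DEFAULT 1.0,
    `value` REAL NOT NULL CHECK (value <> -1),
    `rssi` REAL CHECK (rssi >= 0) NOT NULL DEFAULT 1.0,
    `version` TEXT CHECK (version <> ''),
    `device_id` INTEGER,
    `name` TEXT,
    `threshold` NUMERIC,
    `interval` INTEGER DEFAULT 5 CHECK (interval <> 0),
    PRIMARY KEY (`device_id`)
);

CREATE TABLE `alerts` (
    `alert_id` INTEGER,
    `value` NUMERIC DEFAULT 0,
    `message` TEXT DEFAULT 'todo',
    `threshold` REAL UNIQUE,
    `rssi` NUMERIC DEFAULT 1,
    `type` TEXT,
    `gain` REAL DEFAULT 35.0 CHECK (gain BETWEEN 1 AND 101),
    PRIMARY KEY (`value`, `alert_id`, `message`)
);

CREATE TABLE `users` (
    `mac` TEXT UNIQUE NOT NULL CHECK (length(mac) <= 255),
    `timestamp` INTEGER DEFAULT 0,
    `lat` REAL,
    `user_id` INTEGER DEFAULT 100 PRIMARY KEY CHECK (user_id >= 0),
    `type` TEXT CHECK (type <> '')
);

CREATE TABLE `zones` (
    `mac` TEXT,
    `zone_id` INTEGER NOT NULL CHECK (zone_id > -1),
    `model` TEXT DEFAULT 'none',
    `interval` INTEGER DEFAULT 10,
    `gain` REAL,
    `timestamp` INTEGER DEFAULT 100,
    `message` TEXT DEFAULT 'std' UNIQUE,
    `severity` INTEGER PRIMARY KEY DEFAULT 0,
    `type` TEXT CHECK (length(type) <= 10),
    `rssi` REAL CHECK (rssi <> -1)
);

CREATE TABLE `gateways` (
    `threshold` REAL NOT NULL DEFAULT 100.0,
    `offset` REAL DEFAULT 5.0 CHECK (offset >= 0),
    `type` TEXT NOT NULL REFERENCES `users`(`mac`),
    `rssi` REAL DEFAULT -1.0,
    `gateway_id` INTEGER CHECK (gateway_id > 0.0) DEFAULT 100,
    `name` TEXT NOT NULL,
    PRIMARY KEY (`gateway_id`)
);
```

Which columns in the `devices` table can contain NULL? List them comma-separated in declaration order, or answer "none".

- lat: declared NOT NULL → not nullable.
- mac: UNIQUE does not imply NOT NULL → nullable.
- gain: DEFAULT only fills an omitted column; an explicit NULL is still allowed → nullable.
- value: declared NOT NULL → not nullable.
- rssi: declared NOT NULL → not nullable.
- version: CHECK does not forbid NULL (a CHECK constraint passes when its expression is NULL) → nullable.
- device_id: part of the PRIMARY KEY, which implies NOT NULL → not nullable.
- name: no NOT NULL constraint applies → nullable.
- threshold: no NOT NULL constraint applies → nullable.
- interval: CHECK does not forbid NULL (a CHECK constraint passes when its expression is NULL) → nullable.

mac, gain, version, name, threshold, interval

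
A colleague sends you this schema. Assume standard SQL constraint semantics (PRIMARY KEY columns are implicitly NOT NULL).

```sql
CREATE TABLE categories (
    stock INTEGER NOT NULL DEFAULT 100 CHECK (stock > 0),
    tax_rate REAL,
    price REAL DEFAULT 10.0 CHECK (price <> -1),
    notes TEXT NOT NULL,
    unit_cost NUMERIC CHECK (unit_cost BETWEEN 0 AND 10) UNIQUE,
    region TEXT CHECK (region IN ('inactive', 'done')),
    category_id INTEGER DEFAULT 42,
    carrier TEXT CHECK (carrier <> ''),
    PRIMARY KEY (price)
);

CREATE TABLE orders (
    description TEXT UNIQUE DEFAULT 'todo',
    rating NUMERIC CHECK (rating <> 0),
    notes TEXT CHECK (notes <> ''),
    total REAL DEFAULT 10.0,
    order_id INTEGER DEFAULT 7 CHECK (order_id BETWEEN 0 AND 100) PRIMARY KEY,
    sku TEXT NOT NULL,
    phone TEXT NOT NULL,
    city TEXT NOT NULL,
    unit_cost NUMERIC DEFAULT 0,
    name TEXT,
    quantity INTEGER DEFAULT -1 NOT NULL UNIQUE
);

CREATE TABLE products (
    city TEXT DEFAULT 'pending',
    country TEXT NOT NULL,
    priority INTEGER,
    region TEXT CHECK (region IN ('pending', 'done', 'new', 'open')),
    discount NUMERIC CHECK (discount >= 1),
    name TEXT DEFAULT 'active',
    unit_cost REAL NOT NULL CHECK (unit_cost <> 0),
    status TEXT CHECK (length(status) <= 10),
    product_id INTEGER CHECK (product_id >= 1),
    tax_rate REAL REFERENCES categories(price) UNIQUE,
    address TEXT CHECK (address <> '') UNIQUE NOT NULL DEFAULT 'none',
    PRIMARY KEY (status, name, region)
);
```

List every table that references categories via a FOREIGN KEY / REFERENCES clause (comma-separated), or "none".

products

- products.tax_rate references categories(price).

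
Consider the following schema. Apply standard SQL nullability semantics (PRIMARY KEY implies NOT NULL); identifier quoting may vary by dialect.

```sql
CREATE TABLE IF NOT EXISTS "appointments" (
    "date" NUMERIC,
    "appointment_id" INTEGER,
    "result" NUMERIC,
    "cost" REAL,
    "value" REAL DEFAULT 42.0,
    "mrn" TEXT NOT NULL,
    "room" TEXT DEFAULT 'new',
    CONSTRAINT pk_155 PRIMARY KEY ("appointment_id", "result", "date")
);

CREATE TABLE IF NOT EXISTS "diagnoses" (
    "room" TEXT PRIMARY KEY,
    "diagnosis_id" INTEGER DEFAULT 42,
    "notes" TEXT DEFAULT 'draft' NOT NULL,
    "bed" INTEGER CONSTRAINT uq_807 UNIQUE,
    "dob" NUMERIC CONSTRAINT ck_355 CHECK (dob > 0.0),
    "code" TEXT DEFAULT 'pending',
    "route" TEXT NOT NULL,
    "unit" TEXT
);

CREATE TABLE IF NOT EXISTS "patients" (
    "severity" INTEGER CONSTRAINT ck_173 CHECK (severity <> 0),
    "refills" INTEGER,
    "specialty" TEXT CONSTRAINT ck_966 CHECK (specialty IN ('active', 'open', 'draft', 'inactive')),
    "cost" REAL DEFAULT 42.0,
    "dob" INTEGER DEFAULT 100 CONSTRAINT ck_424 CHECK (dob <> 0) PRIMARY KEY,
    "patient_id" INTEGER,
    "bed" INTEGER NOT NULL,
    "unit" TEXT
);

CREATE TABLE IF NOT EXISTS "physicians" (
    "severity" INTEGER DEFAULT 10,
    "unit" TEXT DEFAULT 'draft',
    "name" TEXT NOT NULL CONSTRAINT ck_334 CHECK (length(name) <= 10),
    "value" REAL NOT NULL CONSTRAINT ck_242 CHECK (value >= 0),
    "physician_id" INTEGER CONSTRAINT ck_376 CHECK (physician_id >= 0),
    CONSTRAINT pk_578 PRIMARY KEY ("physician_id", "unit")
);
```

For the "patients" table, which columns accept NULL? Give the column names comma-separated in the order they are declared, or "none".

- severity: CHECK does not forbid NULL (a CHECK constraint passes when its expression is NULL) → nullable.
- refills: no NOT NULL constraint applies → nullable.
- specialty: CHECK does not forbid NULL (a CHECK constraint passes when its expression is NULL) → nullable.
- cost: DEFAULT only fills an omitted column; an explicit NULL is still allowed → nullable.
- dob: part of the PRIMARY KEY, which implies NOT NULL → not nullable.
- patient_id: no NOT NULL constraint applies → nullable.
- bed: declared NOT NULL → not nullable.
- unit: no NOT NULL constraint applies → nullable.

severity, refills, specialty, cost, patient_id, unit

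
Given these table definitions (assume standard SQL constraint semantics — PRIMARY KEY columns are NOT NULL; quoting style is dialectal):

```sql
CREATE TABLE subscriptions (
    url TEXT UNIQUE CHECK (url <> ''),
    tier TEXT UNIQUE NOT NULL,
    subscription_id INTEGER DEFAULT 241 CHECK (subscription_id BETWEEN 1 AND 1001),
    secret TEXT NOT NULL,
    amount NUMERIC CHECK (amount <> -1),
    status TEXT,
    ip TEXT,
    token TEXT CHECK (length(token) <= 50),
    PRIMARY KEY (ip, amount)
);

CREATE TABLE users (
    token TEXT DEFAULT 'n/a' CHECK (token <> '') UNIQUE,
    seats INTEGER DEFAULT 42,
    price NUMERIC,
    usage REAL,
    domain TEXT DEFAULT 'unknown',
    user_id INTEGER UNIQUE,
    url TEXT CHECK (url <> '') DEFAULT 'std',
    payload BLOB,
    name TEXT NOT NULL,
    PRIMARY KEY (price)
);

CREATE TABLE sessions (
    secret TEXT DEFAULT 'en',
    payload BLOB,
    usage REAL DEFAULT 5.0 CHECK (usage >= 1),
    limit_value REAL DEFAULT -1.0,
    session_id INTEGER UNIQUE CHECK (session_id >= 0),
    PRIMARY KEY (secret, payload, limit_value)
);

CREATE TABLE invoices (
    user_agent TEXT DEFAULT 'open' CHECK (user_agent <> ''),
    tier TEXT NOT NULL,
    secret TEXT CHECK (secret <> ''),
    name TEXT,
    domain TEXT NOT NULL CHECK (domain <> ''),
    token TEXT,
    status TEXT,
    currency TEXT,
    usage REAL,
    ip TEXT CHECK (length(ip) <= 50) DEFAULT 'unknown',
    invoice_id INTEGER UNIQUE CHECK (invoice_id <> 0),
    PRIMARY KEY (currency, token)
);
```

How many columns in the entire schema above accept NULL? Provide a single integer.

subscriptions: 4 nullable (url, subscription_id, status, token — PK (ip, amount) and explicit NOT NULL columns excluded).
users: 7 nullable (token, seats, usage, domain, user_id, url, payload — PK (price) and explicit NOT NULL columns excluded).
sessions: 2 nullable (usage, session_id — PK (secret, payload, limit_value) and explicit NOT NULL columns excluded).
invoices: 7 nullable (user_agent, secret, name, status, usage, ip, invoice_id — PK (currency, token) and explicit NOT NULL columns excluded).
Total: 4 + 7 + 2 + 7 = 20.

20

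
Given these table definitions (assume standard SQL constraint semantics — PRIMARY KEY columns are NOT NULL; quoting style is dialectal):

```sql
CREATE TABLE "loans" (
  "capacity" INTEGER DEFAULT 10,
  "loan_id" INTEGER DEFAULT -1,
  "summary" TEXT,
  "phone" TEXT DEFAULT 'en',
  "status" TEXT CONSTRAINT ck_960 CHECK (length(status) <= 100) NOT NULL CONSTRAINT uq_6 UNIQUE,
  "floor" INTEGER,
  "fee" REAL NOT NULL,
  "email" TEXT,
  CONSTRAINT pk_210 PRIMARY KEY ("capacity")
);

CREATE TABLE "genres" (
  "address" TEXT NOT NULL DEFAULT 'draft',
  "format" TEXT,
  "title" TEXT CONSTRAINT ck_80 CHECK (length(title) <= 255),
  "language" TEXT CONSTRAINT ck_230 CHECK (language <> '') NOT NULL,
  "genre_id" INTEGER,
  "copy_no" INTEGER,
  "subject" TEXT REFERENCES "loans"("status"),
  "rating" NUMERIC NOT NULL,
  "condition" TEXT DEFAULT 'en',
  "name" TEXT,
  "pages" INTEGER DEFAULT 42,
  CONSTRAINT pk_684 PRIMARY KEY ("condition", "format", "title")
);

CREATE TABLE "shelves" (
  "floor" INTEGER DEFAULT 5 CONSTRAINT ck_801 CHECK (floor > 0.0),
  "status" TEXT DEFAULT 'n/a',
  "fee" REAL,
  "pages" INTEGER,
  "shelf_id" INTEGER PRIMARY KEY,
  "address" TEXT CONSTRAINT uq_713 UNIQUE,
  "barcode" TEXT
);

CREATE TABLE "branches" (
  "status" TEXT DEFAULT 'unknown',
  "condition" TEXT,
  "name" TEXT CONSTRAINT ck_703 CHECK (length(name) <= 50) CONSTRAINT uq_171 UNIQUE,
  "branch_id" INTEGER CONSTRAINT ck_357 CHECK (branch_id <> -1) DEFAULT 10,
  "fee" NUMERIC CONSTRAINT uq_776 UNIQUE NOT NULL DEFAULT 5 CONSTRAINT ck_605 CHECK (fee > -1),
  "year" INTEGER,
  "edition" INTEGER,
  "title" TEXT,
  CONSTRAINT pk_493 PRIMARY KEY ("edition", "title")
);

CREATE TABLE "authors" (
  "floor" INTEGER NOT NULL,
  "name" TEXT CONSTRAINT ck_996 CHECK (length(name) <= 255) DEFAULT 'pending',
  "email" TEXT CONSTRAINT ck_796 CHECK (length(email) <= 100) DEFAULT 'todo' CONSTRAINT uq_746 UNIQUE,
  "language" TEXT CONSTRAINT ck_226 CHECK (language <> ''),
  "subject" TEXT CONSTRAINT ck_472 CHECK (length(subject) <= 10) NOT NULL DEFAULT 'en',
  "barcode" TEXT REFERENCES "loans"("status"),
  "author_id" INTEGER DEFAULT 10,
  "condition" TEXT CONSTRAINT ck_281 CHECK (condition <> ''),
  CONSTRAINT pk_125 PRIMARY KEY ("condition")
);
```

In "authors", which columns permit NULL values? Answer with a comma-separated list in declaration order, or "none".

name, email, language, barcode, author_id

- floor: declared NOT NULL → not nullable.
- name: CHECK does not forbid NULL (a CHECK constraint passes when its expression is NULL) → nullable.
- email: CHECK does not forbid NULL (a CHECK constraint passes when its expression is NULL) → nullable.
- language: CHECK does not forbid NULL (a CHECK constraint passes when its expression is NULL) → nullable.
- subject: declared NOT NULL → not nullable.
- barcode: a foreign key column may be NULL unless separately constrained → nullable.
- author_id: DEFAULT only fills an omitted column; an explicit NULL is still allowed → nullable.
- condition: part of the PRIMARY KEY, which implies NOT NULL → not nullable.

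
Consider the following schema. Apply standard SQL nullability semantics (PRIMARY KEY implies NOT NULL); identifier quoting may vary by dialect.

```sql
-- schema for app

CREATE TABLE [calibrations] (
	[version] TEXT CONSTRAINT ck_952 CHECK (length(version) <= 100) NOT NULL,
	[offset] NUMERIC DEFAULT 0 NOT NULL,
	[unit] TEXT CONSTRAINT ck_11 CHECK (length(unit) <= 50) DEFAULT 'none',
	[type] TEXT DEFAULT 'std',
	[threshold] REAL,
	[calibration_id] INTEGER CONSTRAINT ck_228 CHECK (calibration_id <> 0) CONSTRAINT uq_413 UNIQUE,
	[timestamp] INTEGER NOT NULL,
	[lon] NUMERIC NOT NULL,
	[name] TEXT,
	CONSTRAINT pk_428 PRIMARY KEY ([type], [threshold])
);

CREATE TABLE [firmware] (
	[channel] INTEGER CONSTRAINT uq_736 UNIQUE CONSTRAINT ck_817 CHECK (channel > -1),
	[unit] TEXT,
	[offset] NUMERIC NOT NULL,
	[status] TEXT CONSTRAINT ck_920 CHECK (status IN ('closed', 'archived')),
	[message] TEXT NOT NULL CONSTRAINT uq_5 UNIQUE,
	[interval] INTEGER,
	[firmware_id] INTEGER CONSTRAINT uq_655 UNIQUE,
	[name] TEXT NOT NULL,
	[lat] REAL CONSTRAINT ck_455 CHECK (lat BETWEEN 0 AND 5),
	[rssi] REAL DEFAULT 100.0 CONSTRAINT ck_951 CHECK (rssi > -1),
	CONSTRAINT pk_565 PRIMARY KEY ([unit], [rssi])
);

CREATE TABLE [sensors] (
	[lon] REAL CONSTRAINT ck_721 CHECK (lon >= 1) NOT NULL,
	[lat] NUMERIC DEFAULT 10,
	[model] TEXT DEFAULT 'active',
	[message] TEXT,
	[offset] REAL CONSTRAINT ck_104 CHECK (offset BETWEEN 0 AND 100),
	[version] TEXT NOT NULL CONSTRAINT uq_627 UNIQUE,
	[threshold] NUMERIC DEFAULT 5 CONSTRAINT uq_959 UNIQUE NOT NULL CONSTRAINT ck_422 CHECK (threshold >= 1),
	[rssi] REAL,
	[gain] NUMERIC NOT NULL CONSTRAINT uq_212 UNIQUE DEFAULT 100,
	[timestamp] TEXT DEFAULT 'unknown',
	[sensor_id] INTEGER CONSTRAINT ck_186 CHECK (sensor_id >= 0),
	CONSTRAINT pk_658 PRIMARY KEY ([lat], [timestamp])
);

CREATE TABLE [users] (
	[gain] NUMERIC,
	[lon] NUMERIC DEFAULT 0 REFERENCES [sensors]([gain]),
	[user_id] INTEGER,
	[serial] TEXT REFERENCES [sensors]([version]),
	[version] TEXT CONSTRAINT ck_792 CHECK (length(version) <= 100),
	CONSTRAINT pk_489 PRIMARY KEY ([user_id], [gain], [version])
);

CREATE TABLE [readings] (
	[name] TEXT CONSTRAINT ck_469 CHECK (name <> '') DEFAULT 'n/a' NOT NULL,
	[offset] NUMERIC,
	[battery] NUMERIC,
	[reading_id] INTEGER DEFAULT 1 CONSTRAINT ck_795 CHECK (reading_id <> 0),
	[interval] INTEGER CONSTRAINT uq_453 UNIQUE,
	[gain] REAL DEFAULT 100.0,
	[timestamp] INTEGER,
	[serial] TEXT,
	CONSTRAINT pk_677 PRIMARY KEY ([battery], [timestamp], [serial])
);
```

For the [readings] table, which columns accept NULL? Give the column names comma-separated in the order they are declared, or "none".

offset, reading_id, interval, gain

- name: declared NOT NULL → not nullable.
- offset: no NOT NULL constraint applies → nullable.
- battery: part of the PRIMARY KEY, which implies NOT NULL → not nullable.
- reading_id: CHECK does not forbid NULL (a CHECK constraint passes when its expression is NULL) → nullable.
- interval: UNIQUE does not imply NOT NULL → nullable.
- gain: DEFAULT only fills an omitted column; an explicit NULL is still allowed → nullable.
- timestamp: part of the PRIMARY KEY, which implies NOT NULL → not nullable.
- serial: part of the PRIMARY KEY, which implies NOT NULL → not nullable.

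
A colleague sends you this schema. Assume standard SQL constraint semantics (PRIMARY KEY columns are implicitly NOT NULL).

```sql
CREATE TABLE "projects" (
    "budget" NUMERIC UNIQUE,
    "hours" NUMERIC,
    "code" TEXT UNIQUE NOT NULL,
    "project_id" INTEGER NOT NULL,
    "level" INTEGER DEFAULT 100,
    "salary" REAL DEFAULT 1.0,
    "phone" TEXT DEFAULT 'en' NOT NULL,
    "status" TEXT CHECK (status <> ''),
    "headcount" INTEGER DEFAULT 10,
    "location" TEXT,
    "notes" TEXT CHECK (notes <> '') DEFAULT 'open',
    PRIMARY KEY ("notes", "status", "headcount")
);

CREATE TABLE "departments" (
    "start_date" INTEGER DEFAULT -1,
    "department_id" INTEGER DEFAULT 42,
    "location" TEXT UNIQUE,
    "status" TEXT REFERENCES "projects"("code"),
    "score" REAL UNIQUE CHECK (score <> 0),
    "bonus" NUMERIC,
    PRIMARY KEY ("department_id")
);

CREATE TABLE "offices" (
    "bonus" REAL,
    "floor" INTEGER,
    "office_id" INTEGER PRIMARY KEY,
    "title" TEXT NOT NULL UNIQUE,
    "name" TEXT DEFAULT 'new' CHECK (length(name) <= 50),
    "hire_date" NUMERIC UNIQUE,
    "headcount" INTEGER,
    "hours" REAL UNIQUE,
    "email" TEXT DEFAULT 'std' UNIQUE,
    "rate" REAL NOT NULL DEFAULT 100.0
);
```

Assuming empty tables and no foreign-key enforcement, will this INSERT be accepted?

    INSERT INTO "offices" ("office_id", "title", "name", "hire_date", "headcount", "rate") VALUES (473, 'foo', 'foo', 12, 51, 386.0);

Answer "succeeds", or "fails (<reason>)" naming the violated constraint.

NOT NULL columns: office_id is supplied; rate is supplied; title is supplied.
CHECK constraints: 'foo' satisfies (length(name) <= 50).
No constraint is violated.

succeeds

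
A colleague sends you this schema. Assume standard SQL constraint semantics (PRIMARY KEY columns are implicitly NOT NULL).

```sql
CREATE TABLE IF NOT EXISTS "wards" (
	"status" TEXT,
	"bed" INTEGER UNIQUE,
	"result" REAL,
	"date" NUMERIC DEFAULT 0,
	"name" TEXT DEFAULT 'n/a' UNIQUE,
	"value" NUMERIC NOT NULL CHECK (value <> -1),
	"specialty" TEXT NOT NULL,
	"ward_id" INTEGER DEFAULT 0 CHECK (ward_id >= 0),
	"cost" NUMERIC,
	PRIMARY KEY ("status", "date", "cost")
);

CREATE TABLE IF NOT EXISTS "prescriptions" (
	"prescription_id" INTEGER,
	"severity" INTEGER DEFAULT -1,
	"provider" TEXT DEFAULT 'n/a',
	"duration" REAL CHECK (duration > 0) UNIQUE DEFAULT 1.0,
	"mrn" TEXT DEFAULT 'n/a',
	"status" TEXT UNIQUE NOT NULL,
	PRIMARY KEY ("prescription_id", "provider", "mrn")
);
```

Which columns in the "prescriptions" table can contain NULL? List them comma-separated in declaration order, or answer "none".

severity, duration

- prescription_id: part of the PRIMARY KEY, which implies NOT NULL → not nullable.
- severity: DEFAULT only fills an omitted column; an explicit NULL is still allowed → nullable.
- provider: part of the PRIMARY KEY, which implies NOT NULL → not nullable.
- duration: CHECK does not forbid NULL (a CHECK constraint passes when its expression is NULL) → nullable.
- mrn: part of the PRIMARY KEY, which implies NOT NULL → not nullable.
- status: declared NOT NULL → not nullable.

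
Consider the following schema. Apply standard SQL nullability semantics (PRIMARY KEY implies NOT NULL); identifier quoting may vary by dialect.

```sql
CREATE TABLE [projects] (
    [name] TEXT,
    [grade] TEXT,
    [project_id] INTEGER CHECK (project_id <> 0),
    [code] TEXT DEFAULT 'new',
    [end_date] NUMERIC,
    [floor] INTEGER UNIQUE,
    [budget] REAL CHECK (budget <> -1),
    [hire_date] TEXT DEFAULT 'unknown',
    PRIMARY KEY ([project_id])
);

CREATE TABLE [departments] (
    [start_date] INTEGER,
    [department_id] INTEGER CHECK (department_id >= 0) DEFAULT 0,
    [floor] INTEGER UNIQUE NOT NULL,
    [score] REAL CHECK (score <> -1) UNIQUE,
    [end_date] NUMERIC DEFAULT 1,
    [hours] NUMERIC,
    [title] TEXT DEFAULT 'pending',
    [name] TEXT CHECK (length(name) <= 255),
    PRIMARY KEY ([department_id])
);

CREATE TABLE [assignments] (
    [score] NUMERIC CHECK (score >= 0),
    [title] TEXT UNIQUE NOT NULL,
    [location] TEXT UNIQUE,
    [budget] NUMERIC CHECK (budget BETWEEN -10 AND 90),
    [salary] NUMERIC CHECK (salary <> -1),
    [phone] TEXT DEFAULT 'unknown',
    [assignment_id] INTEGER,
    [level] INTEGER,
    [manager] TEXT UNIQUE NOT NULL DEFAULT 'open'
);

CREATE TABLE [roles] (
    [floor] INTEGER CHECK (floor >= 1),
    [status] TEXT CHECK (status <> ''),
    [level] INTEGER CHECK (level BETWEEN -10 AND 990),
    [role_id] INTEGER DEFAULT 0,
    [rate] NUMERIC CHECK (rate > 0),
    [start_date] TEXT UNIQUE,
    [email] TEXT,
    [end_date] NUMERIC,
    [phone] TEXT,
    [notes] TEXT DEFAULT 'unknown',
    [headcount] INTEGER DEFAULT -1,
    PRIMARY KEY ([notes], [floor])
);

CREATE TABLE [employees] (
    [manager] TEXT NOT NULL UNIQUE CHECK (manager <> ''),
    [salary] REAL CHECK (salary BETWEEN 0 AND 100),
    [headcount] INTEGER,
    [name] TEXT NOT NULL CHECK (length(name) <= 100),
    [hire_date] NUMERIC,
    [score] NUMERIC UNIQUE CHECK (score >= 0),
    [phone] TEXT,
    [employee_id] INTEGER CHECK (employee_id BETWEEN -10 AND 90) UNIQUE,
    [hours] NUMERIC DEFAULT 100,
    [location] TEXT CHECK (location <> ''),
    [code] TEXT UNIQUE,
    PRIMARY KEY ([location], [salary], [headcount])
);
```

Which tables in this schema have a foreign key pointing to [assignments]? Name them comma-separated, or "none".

none

No REFERENCES clause anywhere in the schema names assignments.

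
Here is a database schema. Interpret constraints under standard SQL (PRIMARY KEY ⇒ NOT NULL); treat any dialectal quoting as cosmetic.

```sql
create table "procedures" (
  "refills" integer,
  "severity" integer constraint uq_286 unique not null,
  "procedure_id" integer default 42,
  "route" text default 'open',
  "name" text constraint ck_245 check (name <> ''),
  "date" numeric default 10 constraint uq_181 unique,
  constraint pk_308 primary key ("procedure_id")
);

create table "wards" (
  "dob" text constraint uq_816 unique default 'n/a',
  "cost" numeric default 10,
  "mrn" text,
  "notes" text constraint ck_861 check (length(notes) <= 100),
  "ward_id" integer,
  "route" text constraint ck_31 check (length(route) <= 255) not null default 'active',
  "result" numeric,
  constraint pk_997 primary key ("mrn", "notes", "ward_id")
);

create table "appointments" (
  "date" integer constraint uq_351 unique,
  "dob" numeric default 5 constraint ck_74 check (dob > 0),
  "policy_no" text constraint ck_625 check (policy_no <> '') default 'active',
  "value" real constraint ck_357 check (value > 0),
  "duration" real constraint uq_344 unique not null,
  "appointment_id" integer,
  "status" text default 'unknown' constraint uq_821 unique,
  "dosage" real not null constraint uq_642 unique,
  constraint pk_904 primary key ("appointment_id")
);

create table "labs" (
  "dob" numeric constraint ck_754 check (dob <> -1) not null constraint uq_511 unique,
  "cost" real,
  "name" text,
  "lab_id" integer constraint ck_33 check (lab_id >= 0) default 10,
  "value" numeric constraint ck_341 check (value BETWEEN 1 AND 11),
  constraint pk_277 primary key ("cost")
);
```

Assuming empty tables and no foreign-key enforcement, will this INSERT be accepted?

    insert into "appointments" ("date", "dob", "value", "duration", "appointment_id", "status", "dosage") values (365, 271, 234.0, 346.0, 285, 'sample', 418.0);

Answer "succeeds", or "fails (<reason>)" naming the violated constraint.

succeeds

NOT NULL columns: appointment_id is supplied; dosage is supplied; duration is supplied.
CHECK constraints: 271 satisfies (dob > 0); 234.0 satisfies (value > 0).
No constraint is violated.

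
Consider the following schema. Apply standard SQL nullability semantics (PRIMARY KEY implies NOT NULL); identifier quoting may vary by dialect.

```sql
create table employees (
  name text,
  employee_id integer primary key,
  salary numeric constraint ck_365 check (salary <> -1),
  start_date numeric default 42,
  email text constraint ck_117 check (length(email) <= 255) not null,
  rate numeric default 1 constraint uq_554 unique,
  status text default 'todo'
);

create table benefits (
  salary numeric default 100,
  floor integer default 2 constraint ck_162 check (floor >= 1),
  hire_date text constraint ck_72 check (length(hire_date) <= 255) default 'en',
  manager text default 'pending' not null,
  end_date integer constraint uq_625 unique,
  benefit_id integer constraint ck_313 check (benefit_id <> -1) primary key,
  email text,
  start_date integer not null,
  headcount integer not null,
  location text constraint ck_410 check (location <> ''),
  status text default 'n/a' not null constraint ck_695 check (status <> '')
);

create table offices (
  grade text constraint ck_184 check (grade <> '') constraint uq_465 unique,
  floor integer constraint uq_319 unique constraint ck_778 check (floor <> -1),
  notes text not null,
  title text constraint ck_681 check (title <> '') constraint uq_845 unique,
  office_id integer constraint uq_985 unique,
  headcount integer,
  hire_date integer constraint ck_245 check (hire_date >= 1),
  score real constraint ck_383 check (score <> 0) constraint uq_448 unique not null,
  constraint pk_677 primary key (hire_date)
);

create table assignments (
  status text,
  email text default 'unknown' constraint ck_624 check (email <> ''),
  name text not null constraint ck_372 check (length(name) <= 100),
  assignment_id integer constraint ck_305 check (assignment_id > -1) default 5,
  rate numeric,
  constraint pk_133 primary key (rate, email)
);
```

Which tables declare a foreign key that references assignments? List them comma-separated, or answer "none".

No REFERENCES clause anywhere in the schema names assignments.

none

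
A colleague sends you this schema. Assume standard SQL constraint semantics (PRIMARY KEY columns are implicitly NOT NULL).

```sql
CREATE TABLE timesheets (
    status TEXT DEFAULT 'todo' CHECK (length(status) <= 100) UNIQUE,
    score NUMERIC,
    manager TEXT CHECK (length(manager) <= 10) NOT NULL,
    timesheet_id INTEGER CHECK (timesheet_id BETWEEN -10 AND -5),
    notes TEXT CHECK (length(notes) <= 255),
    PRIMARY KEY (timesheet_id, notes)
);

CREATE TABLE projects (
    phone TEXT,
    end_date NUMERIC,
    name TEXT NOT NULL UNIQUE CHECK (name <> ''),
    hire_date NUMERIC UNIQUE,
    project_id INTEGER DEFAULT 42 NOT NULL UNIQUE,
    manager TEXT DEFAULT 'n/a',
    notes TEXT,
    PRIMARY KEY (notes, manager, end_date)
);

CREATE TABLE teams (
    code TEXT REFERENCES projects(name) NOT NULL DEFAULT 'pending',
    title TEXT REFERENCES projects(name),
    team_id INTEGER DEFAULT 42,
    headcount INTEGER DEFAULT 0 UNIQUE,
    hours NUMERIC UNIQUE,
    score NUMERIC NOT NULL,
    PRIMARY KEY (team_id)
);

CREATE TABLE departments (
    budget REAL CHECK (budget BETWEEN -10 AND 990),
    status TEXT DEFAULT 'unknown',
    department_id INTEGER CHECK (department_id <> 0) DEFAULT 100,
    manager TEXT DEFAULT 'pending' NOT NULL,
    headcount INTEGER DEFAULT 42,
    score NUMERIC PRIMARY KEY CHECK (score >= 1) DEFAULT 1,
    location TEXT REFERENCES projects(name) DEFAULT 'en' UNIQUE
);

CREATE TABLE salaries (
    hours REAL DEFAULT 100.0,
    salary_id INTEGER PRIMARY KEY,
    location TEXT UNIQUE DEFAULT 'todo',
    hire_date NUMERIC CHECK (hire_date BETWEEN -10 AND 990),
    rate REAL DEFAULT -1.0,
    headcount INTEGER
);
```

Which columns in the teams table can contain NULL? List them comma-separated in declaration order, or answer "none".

- code: declared NOT NULL → not nullable.
- title: a foreign key column may be NULL unless separately constrained → nullable.
- team_id: part of the PRIMARY KEY, which implies NOT NULL → not nullable.
- headcount: UNIQUE does not imply NOT NULL → nullable.
- hours: UNIQUE does not imply NOT NULL → nullable.
- score: declared NOT NULL → not nullable.

title, headcount, hours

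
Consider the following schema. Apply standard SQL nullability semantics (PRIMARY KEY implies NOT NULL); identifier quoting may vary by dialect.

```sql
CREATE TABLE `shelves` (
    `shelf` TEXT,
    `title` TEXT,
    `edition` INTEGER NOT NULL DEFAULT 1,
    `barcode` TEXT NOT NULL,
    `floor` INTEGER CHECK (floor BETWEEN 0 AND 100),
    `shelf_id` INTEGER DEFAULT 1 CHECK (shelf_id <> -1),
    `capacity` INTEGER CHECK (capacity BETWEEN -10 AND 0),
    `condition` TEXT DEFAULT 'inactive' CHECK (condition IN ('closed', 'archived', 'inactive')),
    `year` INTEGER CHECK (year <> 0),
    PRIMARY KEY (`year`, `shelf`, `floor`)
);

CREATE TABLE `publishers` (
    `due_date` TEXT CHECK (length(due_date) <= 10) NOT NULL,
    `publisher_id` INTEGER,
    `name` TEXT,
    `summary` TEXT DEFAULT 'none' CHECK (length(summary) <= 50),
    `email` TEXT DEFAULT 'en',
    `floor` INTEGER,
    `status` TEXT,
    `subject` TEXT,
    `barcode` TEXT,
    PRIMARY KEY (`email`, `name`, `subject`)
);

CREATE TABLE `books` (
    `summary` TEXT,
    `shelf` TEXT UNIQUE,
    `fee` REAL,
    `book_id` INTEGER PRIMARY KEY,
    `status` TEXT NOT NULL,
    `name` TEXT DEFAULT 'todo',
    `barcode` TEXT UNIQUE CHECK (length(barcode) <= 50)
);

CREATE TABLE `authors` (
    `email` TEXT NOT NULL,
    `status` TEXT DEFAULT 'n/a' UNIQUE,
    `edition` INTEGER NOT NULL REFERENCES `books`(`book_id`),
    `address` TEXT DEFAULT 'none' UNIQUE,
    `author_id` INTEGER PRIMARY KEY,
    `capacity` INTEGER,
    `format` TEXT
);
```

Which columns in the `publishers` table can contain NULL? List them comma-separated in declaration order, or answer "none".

- due_date: declared NOT NULL → not nullable.
- publisher_id: no NOT NULL constraint applies → nullable.
- name: part of the PRIMARY KEY, which implies NOT NULL → not nullable.
- summary: CHECK does not forbid NULL (a CHECK constraint passes when its expression is NULL) → nullable.
- email: part of the PRIMARY KEY, which implies NOT NULL → not nullable.
- floor: no NOT NULL constraint applies → nullable.
- status: no NOT NULL constraint applies → nullable.
- subject: part of the PRIMARY KEY, which implies NOT NULL → not nullable.
- barcode: no NOT NULL constraint applies → nullable.

publisher_id, summary, floor, status, barcode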